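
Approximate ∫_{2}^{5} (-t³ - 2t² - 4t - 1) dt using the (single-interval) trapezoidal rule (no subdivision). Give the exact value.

-331.5

T = (b−a)/2 · [f(2) + f(5)] = 1.5·[(-25) + (-196)] = -331.5.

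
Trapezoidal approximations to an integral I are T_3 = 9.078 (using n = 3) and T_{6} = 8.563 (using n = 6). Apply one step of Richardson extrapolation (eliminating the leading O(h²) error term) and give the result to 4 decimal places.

8.3913

R = (4·T_{6} − T_3) / 3 = (4·8.563 − 9.078)/3 = (25.174)/3 = 8.3913.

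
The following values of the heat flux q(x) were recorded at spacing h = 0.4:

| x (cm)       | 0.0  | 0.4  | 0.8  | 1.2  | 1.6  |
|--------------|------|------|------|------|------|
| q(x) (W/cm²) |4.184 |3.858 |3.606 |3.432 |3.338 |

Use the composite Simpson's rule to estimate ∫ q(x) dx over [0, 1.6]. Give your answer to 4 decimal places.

5.8525

h = 0.4, n = 4.
(h/3)·[y₀ + 4y₁ + 2y₂ + 4y₃ + y₄] = 0.133333·(43.894) = 5.8525.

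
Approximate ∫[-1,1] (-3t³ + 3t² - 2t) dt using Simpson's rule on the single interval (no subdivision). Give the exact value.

S = (b−a)/6 · [f(-1) + 4f(0) + f(1)] = 0.333333·[8 + 4·0 + (-2)] = 2.

2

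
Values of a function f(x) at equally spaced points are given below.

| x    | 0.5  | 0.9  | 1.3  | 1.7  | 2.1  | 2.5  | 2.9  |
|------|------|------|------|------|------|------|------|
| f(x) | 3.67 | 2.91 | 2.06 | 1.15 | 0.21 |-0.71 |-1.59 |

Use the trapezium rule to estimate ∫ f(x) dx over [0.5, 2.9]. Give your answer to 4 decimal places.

2.6640

h = 0.4, n = 6.
(h/2)·[y₀ + 2y₁ + 2y₂ + 2y₃ + 2y₄ + 2y₅ + y₆] = 0.2·(13.32) = 2.6640.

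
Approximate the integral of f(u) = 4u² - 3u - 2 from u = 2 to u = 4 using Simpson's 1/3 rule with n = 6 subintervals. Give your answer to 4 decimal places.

52.6667

h = (4 − 2)/6 = 0.333333.
Nodes u₀,…,u₆ = 2, 2.333333, 2.666667, 3, 3.333333, 3.666667, 4.
f(u) = 4u² - 3u - 2: f₀=8, f₁=12.777778, f₂=18.444444, f₃=25, f₄=32.444444, f₅=40.777778, f₆=50.
(h/3)·[f₀ + 4f₁ + 2f₂ + 4f₃ + 2f₄ + 4f₅ + f₆] = 0.111111·(474) = 52.6667.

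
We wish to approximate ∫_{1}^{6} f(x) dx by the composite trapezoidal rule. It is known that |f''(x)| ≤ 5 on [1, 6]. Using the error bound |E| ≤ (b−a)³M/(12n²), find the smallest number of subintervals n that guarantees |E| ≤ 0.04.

37

Need 625/(12n²) ≤ 0.04.
n² ≥ 625/(12·0.04) = 1302.08 ⇒ n ≥ 36.0844, so the smallest n is 37.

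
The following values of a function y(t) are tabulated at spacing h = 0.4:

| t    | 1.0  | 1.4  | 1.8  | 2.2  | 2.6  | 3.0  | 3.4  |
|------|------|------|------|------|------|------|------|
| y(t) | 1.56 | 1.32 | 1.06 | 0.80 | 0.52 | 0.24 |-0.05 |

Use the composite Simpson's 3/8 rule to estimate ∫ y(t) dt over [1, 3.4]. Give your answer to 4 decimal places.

1.8795

h = 0.4, n = 6.
(3h/8)·[y₀ + 3y₁ + 3y₂ + 2y₃ + 3y₄ + 3y₅ + y₆] = 0.15·(12.53) = 1.8795.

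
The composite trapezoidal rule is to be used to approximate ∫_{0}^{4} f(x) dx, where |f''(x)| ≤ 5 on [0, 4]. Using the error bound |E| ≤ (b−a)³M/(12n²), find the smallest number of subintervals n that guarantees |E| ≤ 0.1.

Need 320/(12n²) ≤ 0.1.
n² ≥ 320/(12·0.1) = 266.667 ⇒ n ≥ 16.3299, so the smallest n is 17.

17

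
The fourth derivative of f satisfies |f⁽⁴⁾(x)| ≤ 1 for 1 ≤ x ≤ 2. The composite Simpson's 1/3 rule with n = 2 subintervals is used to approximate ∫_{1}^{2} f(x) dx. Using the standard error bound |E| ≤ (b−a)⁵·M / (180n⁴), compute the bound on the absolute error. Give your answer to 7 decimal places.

|E| ≤ (1)⁵·1 / (180·2⁴) = 1/2880 = 0.0003472.

0.0003472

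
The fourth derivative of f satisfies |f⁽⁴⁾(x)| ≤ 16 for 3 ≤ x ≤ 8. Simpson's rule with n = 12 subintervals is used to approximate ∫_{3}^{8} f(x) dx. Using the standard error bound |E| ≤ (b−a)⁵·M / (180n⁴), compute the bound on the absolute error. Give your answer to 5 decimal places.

|E| ≤ (5)⁵·16 / (180·12⁴) = 50000/3732480 = 0.01340.

0.01340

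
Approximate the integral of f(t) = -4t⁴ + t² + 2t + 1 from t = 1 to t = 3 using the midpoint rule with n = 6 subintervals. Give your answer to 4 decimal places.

h = (3 − 1)/6 = 0.333333.
Midpoints m₁,…,m₆ = 1.166667, 1.5, 1.833333, 2.166667, 2.5, 2.833333.
f(m₁)=-2.716049, f(m₂)=-14, f(m₃)=-37.160494, f(m₄)=-78.123457, f(m₅)=-144, f(m₆)=-243.086420.
h·[f(m₁) + f(m₂) + f(m₃) + f(m₄) + f(m₅) + f(m₆)] = 0.333333·(-519.086420) = -173.0288.

-173.0288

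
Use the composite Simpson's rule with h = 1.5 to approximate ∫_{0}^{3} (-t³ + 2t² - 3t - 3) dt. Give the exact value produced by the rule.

h = (3 − 0)/2 = 1.5.
Nodes t₀,…,t₂ = 0, 1.5, 3.
f(t) = -t³ + 2t² - 3t - 3: f₀=-3, f₁=-6.375, f₂=-21.
(h/3)·[f₀ + 4f₁ + f₂] = 0.5·(-49.5) = -24.75.

-24.75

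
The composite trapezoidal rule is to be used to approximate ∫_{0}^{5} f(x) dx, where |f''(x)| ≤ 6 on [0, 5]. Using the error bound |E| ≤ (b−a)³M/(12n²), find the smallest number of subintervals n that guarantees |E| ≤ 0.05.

36

Need 750/(12n²) ≤ 0.05.
n² ≥ 750/(12·0.05) = 1250 ⇒ n ≥ 35.3553, so the smallest n is 36.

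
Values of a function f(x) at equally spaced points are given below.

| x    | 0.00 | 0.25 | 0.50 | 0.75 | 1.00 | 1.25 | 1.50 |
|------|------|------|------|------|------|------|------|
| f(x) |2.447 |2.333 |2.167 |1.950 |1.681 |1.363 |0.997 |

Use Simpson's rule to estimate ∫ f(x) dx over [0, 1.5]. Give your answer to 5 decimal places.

h = 0.25, n = 6.
(h/3)·[y₀ + 4y₁ + 2y₂ + 4y₃ + 2y₄ + 4y₅ + y₆] = 0.083333·(33.724) = 2.81033.

2.81033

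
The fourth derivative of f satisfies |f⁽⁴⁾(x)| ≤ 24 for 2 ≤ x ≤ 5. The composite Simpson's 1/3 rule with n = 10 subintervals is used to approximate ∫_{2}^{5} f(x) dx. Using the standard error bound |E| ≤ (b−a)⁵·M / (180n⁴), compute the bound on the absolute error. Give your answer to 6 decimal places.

|E| ≤ (3)⁵·24 / (180·10⁴) = 5832/1800000 = 0.003240.

0.003240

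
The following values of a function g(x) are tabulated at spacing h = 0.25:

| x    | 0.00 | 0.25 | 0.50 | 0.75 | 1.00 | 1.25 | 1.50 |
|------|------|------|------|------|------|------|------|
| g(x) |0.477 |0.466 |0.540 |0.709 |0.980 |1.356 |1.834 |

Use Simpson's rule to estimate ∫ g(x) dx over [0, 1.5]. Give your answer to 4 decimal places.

1.2896

h = 0.25, n = 6.
(h/3)·[y₀ + 4y₁ + 2y₂ + 4y₃ + 2y₄ + 4y₅ + y₆] = 0.083333·(15.475) = 1.2896.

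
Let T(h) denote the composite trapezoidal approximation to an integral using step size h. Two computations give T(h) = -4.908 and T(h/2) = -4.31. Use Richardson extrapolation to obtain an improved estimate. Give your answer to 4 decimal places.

R = (4·T(h/2) − T(h)) / 3 = (4·(-4.31) − (-4.908))/3 = (-12.332)/3 = -4.1107.

-4.1107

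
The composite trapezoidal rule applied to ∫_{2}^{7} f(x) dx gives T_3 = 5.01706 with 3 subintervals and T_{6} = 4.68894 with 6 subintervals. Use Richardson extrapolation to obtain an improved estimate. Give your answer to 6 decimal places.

4.579567

R = (4·T_{6} − T_3) / 3 = (4·4.68894 − 5.01706)/3 = (13.73870)/3 = 4.579567.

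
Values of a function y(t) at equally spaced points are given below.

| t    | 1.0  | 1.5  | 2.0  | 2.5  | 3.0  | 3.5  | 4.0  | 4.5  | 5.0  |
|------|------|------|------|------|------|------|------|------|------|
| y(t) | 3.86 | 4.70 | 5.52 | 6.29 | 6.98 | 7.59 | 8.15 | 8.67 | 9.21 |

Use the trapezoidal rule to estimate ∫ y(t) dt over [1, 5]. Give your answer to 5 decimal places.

h = 0.5, n = 8.
(h/2)·[y₀ + 2y₁ + 2y₂ + 2y₃ + 2y₄ + 2y₅ + 2y₆ + 2y₇ + y₈] = 0.25·(108.87) = 27.21750.

27.21750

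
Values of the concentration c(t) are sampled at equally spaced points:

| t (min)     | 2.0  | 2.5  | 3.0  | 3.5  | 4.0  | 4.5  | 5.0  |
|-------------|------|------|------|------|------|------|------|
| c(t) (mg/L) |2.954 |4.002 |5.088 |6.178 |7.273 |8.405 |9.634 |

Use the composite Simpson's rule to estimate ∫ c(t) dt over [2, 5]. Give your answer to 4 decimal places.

h = 0.5, n = 6.
(h/3)·[y₀ + 4y₁ + 2y₂ + 4y₃ + 2y₄ + 4y₅ + y₆] = 0.166667·(111.650) = 18.6083.

18.6083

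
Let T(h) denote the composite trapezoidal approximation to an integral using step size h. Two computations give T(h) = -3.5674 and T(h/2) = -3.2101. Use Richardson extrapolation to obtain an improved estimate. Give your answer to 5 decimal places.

R = (4·T(h/2) − T(h)) / 3 = (4·(-3.2101) − (-3.5674))/3 = (-9.2730)/3 = -3.09100.

-3.09100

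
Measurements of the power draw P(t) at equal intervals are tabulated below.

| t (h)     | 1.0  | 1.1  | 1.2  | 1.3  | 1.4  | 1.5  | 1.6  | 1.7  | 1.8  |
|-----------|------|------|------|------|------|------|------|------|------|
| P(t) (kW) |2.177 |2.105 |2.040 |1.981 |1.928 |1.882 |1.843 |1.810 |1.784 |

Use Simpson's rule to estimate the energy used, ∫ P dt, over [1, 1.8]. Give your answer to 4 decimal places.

h = 0.1, n = 8.
(h/3)·[y₀ + 4y₁ + 2y₂ + 4y₃ + 2y₄ + 4y₅ + 2y₆ + 4y₇ + y₈] = 0.033333·(46.695) = 1.5565.

1.5565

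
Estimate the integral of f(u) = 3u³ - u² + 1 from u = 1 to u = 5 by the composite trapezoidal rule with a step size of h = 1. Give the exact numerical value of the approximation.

h = (5 − 1)/4 = 1.
Nodes u₀,…,u₄ = 1, 2, 3, 4, 5.
f(u) = 3u³ - u² + 1: f₀=3, f₁=21, f₂=73, f₃=177, f₄=351.
(h/2)·[f₀ + 2f₁ + 2f₂ + 2f₃ + f₄] = 0.5·(896) = 448.

448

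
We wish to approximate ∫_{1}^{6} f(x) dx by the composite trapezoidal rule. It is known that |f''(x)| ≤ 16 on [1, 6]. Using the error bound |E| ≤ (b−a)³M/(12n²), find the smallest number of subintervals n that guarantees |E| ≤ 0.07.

49

Need 2000/(12n²) ≤ 0.07.
n² ≥ 2000/(12·0.07) = 2380.95 ⇒ n ≥ 48.7950, so the smallest n is 49.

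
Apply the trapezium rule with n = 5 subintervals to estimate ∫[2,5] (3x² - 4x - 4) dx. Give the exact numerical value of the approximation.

h = (5 − 2)/5 = 0.6.
Nodes x₀,…,x₅ = 2, 2.6, 3.2, 3.8, 4.4, 5.
f(x) = 3x² - 4x - 4: f₀=0, f₁=5.88, f₂=13.92, f₃=24.12, f₄=36.48, f₅=51.
(h/2)·[f₀ + 2f₁ + 2f₂ + 2f₃ + 2f₄ + f₅] = 0.3·(211.8) = 63.54.

63.54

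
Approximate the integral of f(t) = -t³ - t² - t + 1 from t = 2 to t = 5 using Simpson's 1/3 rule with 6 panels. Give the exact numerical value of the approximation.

h = (5 − 2)/6 = 0.5.
Nodes t₀,…,t₆ = 2, 2.5, 3, 3.5, 4, 4.5, 5.
f(t) = -t³ - t² - t + 1: f₀=-13, f₁=-23.375, f₂=-38, f₃=-57.625, f₄=-83, f₅=-114.875, f₆=-154.
(h/3)·[f₀ + 4f₁ + 2f₂ + 4f₃ + 2f₄ + 4f₅ + f₆] = 0.166667·(-1192.5) = -198.75.

-198.75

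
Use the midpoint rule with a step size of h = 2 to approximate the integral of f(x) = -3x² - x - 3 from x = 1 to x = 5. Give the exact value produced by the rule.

-144

h = (5 − 1)/2 = 2.
Midpoints m₁,…,m₂ = 2, 4.
f(m₁)=-17, f(m₂)=-55.
h·[f(m₁) + f(m₂)] = 2·(-72) = -144.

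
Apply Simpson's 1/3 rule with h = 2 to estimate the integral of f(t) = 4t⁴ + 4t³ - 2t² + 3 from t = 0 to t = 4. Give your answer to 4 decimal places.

1078.6667

h = (4 − 0)/2 = 2.
Nodes t₀,…,t₂ = 0, 2, 4.
f(t) = 4t⁴ + 4t³ - 2t² + 3: f₀=3, f₁=91, f₂=1251.
(h/3)·[f₀ + 4f₁ + f₂] = 0.666667·(1618) = 1078.6667.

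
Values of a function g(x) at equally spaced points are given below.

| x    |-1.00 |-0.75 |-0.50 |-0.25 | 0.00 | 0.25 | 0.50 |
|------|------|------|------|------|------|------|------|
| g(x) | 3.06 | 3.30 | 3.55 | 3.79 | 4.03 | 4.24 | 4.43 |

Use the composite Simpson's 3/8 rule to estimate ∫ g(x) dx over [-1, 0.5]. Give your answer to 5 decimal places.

5.66531

h = 0.25, n = 6.
(3h/8)·[y₀ + 3y₁ + 3y₂ + 2y₃ + 3y₄ + 3y₅ + y₆] = 0.09375·(60.43) = 5.66531.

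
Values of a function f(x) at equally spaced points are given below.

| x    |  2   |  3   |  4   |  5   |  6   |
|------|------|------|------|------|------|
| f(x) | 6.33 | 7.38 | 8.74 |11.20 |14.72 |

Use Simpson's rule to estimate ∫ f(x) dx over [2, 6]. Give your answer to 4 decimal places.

37.6167

h = 1, n = 4.
(h/3)·[y₀ + 4y₁ + 2y₂ + 4y₃ + y₄] = 0.333333·(112.85) = 37.6167.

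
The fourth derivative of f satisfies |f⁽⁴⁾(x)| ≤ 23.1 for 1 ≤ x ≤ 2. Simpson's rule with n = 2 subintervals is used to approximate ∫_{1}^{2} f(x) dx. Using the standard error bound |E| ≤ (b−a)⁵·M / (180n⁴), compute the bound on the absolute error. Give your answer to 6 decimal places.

0.008021

|E| ≤ (1)⁵·23.1 / (180·2⁴) = 23.1/2880 = 0.008021.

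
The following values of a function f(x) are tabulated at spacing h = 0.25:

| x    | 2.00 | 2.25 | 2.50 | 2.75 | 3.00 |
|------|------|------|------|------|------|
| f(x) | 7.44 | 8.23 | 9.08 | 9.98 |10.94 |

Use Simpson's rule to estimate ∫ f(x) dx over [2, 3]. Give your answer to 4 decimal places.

9.1150

h = 0.25, n = 4.
(h/3)·[y₀ + 4y₁ + 2y₂ + 4y₃ + y₄] = 0.083333·(109.38) = 9.1150.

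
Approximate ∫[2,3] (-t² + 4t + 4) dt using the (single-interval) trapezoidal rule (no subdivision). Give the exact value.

7.5

T = (b−a)/2 · [f(2) + f(3)] = 0.5·[8 + 7] = 7.5.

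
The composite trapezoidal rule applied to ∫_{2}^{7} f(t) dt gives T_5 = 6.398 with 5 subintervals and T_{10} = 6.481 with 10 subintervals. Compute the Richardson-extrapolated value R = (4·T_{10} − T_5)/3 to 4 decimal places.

6.5087

R = (4·T_{10} − T_5) / 3 = (4·6.481 − 6.398)/3 = (19.526)/3 = 6.5087.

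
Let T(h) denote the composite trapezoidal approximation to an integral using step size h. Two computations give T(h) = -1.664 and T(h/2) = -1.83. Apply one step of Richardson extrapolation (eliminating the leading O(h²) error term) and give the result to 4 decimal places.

R = (4·T(h/2) − T(h)) / 3 = (4·(-1.83) − (-1.664))/3 = (-5.656)/3 = -1.8853.

-1.8853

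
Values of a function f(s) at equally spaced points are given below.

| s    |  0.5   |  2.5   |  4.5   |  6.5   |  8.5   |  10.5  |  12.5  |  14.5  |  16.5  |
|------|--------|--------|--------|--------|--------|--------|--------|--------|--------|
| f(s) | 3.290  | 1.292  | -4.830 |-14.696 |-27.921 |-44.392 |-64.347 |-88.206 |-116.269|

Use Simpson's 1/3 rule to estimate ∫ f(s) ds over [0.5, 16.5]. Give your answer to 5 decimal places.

-594.12200

h = 2, n = 8.
(h/3)·[y₀ + 4y₁ + 2y₂ + 4y₃ + 2y₄ + 4y₅ + 2y₆ + 4y₇ + y₈] = 0.666667·(-891.183) = -594.12200.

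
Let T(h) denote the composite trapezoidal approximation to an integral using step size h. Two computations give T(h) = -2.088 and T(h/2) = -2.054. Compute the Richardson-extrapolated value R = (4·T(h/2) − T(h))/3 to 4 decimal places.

-2.0427

R = (4·T(h/2) − T(h)) / 3 = (4·(-2.054) − (-2.088))/3 = (-6.128)/3 = -2.0427.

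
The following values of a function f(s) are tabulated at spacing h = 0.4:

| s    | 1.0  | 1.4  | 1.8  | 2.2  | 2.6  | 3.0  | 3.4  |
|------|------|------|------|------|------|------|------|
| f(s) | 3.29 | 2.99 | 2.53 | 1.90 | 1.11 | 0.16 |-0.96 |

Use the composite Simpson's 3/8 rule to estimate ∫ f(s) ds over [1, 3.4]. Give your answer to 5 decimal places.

3.97500

h = 0.4, n = 6.
(3h/8)·[y₀ + 3y₁ + 3y₂ + 2y₃ + 3y₄ + 3y₅ + y₆] = 0.15·(26.50) = 3.97500.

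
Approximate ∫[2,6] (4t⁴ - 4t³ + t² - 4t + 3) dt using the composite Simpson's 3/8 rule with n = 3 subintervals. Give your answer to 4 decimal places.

h = (6 − 2)/3 = 1.333333.
Nodes t₀,…,t₃ = 2, 3.333333, 4.666667, 6.
f(t) = 4t⁴ - 4t³ + t² - 4t + 3: f₀=31, f₁=346.456790, f₂=1496.679012, f₃=4335.
(3h/8)·[f₀ + 3f₁ + 3f₂ + f₃] = 0.5·(9895.407407) = 4947.7037.

4947.7037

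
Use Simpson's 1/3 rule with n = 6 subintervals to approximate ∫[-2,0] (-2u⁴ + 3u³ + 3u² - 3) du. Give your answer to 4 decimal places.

h = (0 − (-2))/6 = 0.333333.
Nodes u₀,…,u₆ = -2, -1.666667, -1.333333, -1, -0.666667, -0.333333, 0.
f(u) = -2u⁴ + 3u³ + 3u² - 3: f₀=-47, f₁=-23.987654, f₂=-11.098765, f₃=-5, f₄=-2.950617, f₅=-2.802469, f₆=-3.
(h/3)·[f₀ + 4f₁ + 2f₂ + 4f₃ + 2f₄ + 4f₅ + f₆] = 0.111111·(-205.259259) = -22.8066.

-22.8066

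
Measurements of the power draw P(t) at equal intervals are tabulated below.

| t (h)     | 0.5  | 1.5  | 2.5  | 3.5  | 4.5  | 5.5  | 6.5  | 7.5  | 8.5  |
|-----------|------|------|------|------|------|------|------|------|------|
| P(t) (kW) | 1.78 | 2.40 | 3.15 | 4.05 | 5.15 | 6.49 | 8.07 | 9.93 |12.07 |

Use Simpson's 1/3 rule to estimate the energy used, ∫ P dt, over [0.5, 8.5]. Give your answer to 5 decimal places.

h = 1, n = 8.
(h/3)·[y₀ + 4y₁ + 2y₂ + 4y₃ + 2y₄ + 4y₅ + 2y₆ + 4y₇ + y₈] = 0.333333·(138.07) = 46.02333.

46.02333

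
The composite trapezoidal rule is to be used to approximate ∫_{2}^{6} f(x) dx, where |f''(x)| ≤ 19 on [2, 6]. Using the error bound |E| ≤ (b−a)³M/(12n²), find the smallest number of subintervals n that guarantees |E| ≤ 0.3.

Need 1216/(12n²) ≤ 0.3.
n² ≥ 1216/(12·0.3) = 337.778 ⇒ n ≥ 18.3787, so the smallest n is 19.

19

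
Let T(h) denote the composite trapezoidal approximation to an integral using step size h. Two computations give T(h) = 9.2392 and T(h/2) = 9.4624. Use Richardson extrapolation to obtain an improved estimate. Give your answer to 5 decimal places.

R = (4·T(h/2) − T(h)) / 3 = (4·9.4624 − 9.2392)/3 = (28.6104)/3 = 9.53680.

9.53680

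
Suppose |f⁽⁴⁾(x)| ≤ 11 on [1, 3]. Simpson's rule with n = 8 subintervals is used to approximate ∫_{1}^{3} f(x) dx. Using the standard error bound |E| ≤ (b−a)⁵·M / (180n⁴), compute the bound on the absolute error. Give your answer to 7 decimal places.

0.0004774

|E| ≤ (2)⁵·11 / (180·8⁴) = 352/737280 = 0.0004774.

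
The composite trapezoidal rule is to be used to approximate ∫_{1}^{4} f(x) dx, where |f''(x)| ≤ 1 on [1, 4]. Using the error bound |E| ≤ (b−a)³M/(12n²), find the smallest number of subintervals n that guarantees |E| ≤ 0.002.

Need 27/(12n²) ≤ 0.002.
n² ≥ 27/(12·0.002) = 1125 ⇒ n ≥ 33.5410, so the smallest n is 34.

34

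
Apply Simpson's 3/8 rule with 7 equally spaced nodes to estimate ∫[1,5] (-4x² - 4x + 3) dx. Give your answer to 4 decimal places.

h = (5 − 1)/6 = 0.666667.
Nodes x₀,…,x₆ = 1, 1.666667, 2.333333, 3, 3.666667, 4.333333, 5.
f(x) = -4x² - 4x + 3: f₀=-5, f₁=-14.777778, f₂=-28.111111, f₃=-45, f₄=-65.444444, f₅=-89.444444, f₆=-117.
(3h/8)·[f₀ + 3f₁ + 3f₂ + 2f₃ + 3f₄ + 3f₅ + f₆] = 0.25·(-805.333333) = -201.3333.

-201.3333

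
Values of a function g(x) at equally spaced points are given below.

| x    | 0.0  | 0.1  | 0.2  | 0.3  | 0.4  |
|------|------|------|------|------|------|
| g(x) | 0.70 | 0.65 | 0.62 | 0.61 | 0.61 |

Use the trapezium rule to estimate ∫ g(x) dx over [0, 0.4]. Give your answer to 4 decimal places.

0.2535

h = 0.1, n = 4.
(h/2)·[y₀ + 2y₁ + 2y₂ + 2y₃ + y₄] = 0.05·(5.07) = 0.2535.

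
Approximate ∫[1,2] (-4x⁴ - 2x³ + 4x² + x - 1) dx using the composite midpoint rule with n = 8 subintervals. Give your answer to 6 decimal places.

h = (2 − 1)/8 = 0.125.
Midpoints m₁,…,m₈ = 1.0625, 1.1875, 1.3125, 1.4375, 1.5625, 1.6875, 1.8125, 1.9375.
f(m₁)=-2.91851806640625, f(m₂)=-5.47515869140625, f(m₃)=-9.18902587890625, f(m₄)=-14.31793212890625, f(m₅)=-21.14312744140625, f(m₆)=-29.96929931640625, f(m₇)=-41.12457275390625, f(m₈)=-54.96051025390625.
h·[f(m₁) + f(m₂) + f(m₃) + f(m₄) + f(m₅) + f(m₆) + f(m₇) + f(m₈)] = 0.125·(-179.09814453125) = -22.387268.

-22.387268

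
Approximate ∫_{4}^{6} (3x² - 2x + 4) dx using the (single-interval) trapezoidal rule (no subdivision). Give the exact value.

144

T = (b−a)/2 · [f(4) + f(6)] = 1·[44 + 100] = 144.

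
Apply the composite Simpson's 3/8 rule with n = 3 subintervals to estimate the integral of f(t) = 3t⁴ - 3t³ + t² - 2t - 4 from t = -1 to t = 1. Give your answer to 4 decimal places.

h = (1 − (-1))/3 = 0.666667.
Nodes t₀,…,t₃ = -1, -0.333333, 0.333333, 1.
f(t) = 3t⁴ - 3t³ + t² - 2t - 4: f₀=5, f₁=-3.074074, f₂=-4.629630, f₃=-5.
(3h/8)·[f₀ + 3f₁ + 3f₂ + f₃] = 0.25·(-23.111111) = -5.7778.

-5.7778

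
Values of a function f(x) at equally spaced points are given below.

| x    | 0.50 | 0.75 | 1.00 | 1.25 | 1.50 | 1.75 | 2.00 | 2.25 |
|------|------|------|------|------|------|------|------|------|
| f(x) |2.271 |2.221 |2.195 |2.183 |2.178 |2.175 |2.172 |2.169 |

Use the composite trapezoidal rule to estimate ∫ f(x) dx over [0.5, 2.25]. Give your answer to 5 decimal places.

3.83600

h = 0.25, n = 7.
(h/2)·[y₀ + 2y₁ + 2y₂ + 2y₃ + 2y₄ + 2y₅ + 2y₆ + y₇] = 0.125·(30.688) = 3.83600.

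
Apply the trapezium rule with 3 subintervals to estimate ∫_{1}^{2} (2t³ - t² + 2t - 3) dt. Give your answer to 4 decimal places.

h = (2 − 1)/3 = 0.333333.
Nodes t₀,…,t₃ = 1, 1.333333, 1.666667, 2.
f(t) = 2t³ - t² + 2t - 3: f₀=0, f₁=2.629630, f₂=6.814815, f₃=13.
(h/2)·[f₀ + 2f₁ + 2f₂ + f₃] = 0.166667·(31.888889) = 5.3148.

5.3148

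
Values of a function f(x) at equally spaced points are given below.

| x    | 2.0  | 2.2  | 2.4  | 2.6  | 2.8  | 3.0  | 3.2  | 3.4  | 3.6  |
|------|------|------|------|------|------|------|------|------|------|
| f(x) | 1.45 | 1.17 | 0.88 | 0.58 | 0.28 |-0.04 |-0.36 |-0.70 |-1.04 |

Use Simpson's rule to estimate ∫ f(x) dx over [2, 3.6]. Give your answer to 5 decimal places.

0.40333

h = 0.2, n = 8.
(h/3)·[y₀ + 4y₁ + 2y₂ + 4y₃ + 2y₄ + 4y₅ + 2y₆ + 4y₇ + y₈] = 0.066667·(6.05) = 0.40333.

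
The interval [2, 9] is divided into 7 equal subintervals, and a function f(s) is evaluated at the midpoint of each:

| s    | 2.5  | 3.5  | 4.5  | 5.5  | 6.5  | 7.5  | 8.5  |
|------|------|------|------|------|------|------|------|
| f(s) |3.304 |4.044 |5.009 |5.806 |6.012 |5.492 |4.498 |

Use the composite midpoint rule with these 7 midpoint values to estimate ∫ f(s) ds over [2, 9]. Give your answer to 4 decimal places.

34.1650

h = 1, n = 7.
h·[y(m₁) + y(m₂) + y(m₃) + y(m₄) + y(m₅) + y(m₆) + y(m₇)] = 1·(34.165) = 34.1650.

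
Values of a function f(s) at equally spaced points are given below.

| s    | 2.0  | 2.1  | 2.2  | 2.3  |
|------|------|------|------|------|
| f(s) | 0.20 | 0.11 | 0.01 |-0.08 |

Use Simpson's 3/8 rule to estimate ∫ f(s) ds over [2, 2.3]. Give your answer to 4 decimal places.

0.0180

h = 0.1, n = 3.
(3h/8)·[y₀ + 3y₁ + 3y₂ + y₃] = 0.0375·(0.48) = 0.0180.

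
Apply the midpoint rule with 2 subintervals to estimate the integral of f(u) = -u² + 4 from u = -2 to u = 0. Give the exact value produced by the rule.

5.5

h = (0 − (-2))/2 = 1.
Midpoints m₁,…,m₂ = -1.5, -0.5.
f(m₁)=1.75, f(m₂)=3.75.
h·[f(m₁) + f(m₂)] = 1·(5.5) = 5.5.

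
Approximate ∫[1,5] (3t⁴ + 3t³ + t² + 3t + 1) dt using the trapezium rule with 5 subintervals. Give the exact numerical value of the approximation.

2514.87616

h = (5 − 1)/5 = 0.8.
Nodes t₀,…,t₅ = 1, 1.8, 2.6, 3.4, 4.2, 5.
f(t) = 3t⁴ + 3t³ + t² + 3t + 1: f₀=11, f₁=58.6288, f₂=205.3808, f₃=541.5728, f₄=1187.0128, f₅=2291.
(h/2)·[f₀ + 2f₁ + 2f₂ + 2f₃ + 2f₄ + f₅] = 0.4·(6287.1904) = 2514.87616.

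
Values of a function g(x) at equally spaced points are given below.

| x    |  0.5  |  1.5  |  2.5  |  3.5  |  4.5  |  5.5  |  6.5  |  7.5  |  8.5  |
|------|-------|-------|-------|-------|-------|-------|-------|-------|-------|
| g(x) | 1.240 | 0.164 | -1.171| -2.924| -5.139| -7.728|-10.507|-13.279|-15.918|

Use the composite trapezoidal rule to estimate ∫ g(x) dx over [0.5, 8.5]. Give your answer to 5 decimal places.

-47.92300

h = 1, n = 8.
(h/2)·[y₀ + 2y₁ + 2y₂ + 2y₃ + 2y₄ + 2y₅ + 2y₆ + 2y₇ + y₈] = 0.5·(-95.846) = -47.92300.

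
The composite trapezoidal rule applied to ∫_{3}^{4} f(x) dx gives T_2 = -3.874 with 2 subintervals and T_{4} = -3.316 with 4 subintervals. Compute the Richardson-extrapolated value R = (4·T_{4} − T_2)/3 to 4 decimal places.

R = (4·T_{4} − T_2) / 3 = (4·(-3.316) − (-3.874))/3 = (-9.390)/3 = -3.1300.

-3.1300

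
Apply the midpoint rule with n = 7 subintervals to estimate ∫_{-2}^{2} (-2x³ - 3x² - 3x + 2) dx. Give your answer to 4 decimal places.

-7.6735

h = (2 − (-2))/7 = 0.571429.
Midpoints m₁,…,m₇ = -1.714286, -1.142857, -0.571429, 0, 0.571429, 1.142857, 1.714286.
f(m₁)=8.402332, f(m₂)=4.495627, f(m₃)=3.107872, f(m₄)=2, f(m₅)=-1.067055, f(m₆)=-8.332362, f(m₇)=-22.034985.
h·[f(m₁) + f(m₂) + f(m₃) + f(m₄) + f(m₅) + f(m₆) + f(m₇)] = 0.571429·(-13.428571) = -7.6735.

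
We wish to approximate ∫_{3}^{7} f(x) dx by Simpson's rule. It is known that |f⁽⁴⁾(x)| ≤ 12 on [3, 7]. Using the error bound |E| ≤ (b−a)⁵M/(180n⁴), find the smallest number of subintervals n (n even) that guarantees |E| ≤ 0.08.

6

Need 12288/(180n⁴) ≤ 0.08.
n⁴ ≥ 12288/(180·0.08) = 853.333 ⇒ n ≥ 5.4048, so the smallest even n is 6. (n must be even for Simpson's rule.)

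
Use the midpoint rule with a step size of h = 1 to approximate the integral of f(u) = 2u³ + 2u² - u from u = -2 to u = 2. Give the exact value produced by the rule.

h = (2 − (-2))/4 = 1.
Midpoints m₁,…,m₄ = -1.5, -0.5, 0.5, 1.5.
f(m₁)=-0.75, f(m₂)=0.75, f(m₃)=0.25, f(m₄)=9.75.
h·[f(m₁) + f(m₂) + f(m₃) + f(m₄)] = 1·(10) = 10.

10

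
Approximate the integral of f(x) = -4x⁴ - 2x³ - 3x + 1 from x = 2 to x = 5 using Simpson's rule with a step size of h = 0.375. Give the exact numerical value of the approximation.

-2807.431640625

h = (5 − 2)/8 = 0.375.
Nodes x₀,…,x₈ = 2, 2.375, 2.75, 3.125, 3.5, 3.875, 4.25, 4.625, 5.
f(x) = -4x⁴ - 2x³ - 3x + 1: f₀=-85, f₁=-160.1845703125, f₂=-277.609375, f₃=-450.8798828125, f₄=-695.5, f₅=-1028.8720703125, f₆=-1470.296875, f₇=-2040.9736328125, f₈=-2764.
(h/3)·[f₀ + 4f₁ + 2f₂ + 4f₃ + 2f₄ + 4f₅ + 2f₆ + 4f₇ + f₈] = 0.125·(-22459.453125) = -2807.431640625.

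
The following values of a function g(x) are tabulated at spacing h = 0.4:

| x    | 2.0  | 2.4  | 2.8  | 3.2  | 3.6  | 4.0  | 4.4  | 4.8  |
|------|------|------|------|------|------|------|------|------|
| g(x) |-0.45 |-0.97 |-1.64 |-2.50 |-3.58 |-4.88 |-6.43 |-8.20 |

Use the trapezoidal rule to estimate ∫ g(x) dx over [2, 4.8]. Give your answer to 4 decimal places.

h = 0.4, n = 7.
(h/2)·[y₀ + 2y₁ + 2y₂ + 2y₃ + 2y₄ + 2y₅ + 2y₆ + y₇] = 0.2·(-48.65) = -9.7300.

-9.7300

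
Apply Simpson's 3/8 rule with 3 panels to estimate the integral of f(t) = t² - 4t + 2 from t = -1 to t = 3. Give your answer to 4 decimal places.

1.3333

h = (3 − (-1))/3 = 1.333333.
Nodes t₀,…,t₃ = -1, 0.333333, 1.666667, 3.
f(t) = t² - 4t + 2: f₀=7, f₁=0.777778, f₂=-1.888889, f₃=-1.
(3h/8)·[f₀ + 3f₁ + 3f₂ + f₃] = 0.5·(2.666667) = 1.3333.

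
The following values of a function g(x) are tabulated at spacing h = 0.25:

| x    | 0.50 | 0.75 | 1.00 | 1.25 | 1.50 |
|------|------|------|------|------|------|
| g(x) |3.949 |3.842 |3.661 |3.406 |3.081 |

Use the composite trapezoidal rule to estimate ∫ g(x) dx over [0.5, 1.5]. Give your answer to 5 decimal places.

h = 0.25, n = 4.
(h/2)·[y₀ + 2y₁ + 2y₂ + 2y₃ + y₄] = 0.125·(28.848) = 3.60600.

3.60600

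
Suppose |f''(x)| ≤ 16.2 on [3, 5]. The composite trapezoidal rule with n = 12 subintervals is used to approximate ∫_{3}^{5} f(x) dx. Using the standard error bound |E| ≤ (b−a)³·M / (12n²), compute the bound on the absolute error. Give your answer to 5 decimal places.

|E| ≤ (2)³·16.2 / (12·12²) = 129.6/1728 = 0.07500.

0.07500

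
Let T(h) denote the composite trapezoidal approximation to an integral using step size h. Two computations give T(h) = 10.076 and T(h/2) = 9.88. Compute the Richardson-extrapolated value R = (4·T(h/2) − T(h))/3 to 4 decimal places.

9.8147

R = (4·T(h/2) − T(h)) / 3 = (4·9.88 − 10.076)/3 = (29.444)/3 = 9.8147.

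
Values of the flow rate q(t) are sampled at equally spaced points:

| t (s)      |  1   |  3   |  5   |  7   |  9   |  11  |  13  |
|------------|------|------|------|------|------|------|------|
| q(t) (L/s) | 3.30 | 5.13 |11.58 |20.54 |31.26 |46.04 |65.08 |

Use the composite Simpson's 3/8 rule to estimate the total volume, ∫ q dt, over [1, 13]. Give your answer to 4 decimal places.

293.6175

h = 2, n = 6.
(3h/8)·[y₀ + 3y₁ + 3y₂ + 2y₃ + 3y₄ + 3y₅ + y₆] = 0.75·(391.49) = 293.6175.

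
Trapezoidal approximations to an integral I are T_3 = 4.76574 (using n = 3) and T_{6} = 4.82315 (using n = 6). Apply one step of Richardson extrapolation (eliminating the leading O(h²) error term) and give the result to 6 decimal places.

R = (4·T_{6} − T_3) / 3 = (4·4.82315 − 4.76574)/3 = (14.52686)/3 = 4.842287.

4.842287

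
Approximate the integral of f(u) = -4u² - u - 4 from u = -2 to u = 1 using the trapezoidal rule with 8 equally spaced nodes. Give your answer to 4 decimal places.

-22.8673

h = (1 − (-2))/7 = 0.428571.
Nodes u₀,…,u₇ = -2, -1.571429, -1.142857, -0.714286, -0.285714, 0.142857, 0.571429, 1.
f(u) = -4u² - u - 4: f₀=-18, f₁=-12.306122, f₂=-8.081633, f₃=-5.326531, f₄=-4.040816, f₅=-4.224490, f₆=-5.877551, f₇=-9.
(h/2)·[f₀ + 2f₁ + 2f₂ + 2f₃ + 2f₄ + 2f₅ + 2f₆ + f₇] = 0.214286·(-106.714286) = -22.8673.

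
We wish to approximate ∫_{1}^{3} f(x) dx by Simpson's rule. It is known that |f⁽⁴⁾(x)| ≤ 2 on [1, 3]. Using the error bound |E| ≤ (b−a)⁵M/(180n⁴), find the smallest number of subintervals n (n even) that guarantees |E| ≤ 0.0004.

Need 64/(180n⁴) ≤ 0.0004.
n⁴ ≥ 64/(180·0.0004) = 888.889 ⇒ n ≥ 5.4602, so the smallest even n is 6. (n must be even for Simpson's rule.)

6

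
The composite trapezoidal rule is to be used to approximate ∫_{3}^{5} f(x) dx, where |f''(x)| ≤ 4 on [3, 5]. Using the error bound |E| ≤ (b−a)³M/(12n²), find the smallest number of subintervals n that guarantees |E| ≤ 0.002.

Need 32/(12n²) ≤ 0.002.
n² ≥ 32/(12·0.002) = 1333.33 ⇒ n ≥ 36.5148, so the smallest n is 37.

37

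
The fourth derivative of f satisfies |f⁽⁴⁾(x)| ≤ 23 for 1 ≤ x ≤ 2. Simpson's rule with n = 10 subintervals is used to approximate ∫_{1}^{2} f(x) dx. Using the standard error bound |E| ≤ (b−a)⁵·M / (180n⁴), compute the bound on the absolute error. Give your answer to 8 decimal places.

0.00001278

|E| ≤ (1)⁵·23 / (180·10⁴) = 23/1800000 = 0.00001278.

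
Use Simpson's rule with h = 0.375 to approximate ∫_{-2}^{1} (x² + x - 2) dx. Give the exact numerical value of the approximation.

h = (1 − (-2))/8 = 0.375.
Nodes x₀,…,x₈ = -2, -1.625, -1.25, -0.875, -0.5, -0.125, 0.25, 0.625, 1.
f(x) = x² + x - 2: f₀=0, f₁=-0.984375, f₂=-1.6875, f₃=-2.109375, f₄=-2.25, f₅=-2.109375, f₆=-1.6875, f₇=-0.984375, f₈=0.
(h/3)·[f₀ + 4f₁ + 2f₂ + 4f₃ + 2f₄ + 4f₅ + 2f₆ + 4f₇ + f₈] = 0.125·(-36) = -4.5.

-4.5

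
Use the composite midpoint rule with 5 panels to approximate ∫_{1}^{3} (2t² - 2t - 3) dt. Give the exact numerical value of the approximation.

h = (3 − 1)/5 = 0.4.
Midpoints m₁,…,m₅ = 1.2, 1.6, 2, 2.4, 2.8.
f(m₁)=-2.52, f(m₂)=-1.08, f(m₃)=1, f(m₄)=3.72, f(m₅)=7.08.
h·[f(m₁) + f(m₂) + f(m₃) + f(m₄) + f(m₅)] = 0.4·(8.2) = 3.28.

3.28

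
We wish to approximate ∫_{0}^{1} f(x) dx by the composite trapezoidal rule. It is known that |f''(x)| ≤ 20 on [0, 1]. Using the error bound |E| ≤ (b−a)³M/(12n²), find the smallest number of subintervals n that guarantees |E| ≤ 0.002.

Need 20/(12n²) ≤ 0.002.
n² ≥ 20/(12·0.002) = 833.333 ⇒ n ≥ 28.8675, so the smallest n is 29.

29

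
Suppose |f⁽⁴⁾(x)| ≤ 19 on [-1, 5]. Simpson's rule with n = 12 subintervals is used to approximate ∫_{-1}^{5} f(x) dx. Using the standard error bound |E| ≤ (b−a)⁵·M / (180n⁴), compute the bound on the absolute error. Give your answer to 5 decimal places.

|E| ≤ (6)⁵·19 / (180·12⁴) = 147744/3732480 = 0.03958.

0.03958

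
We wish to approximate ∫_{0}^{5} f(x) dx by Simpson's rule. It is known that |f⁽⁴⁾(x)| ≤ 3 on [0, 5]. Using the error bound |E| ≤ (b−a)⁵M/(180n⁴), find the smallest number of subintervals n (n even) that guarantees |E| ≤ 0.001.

16

Need 9375/(180n⁴) ≤ 0.001.
n⁴ ≥ 9375/(180·0.001) = 52083.3 ⇒ n ≥ 15.1069, so the smallest even n is 16. (n must be even for Simpson's rule.)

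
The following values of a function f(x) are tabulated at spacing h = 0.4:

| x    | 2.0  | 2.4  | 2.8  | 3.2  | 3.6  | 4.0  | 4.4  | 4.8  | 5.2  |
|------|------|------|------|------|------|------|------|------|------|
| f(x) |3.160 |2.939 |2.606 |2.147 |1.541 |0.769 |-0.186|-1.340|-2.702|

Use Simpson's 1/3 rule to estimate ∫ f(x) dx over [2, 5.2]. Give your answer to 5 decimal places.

3.52533

h = 0.4, n = 8.
(h/3)·[y₀ + 4y₁ + 2y₂ + 4y₃ + 2y₄ + 4y₅ + 2y₆ + 4y₇ + y₈] = 0.133333·(26.440) = 3.52533.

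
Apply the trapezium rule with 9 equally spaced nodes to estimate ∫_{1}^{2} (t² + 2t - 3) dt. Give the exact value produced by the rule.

h = (2 − 1)/8 = 0.125.
Nodes t₀,…,t₈ = 1, 1.125, 1.25, 1.375, 1.5, 1.625, 1.75, 1.875, 2.
f(t) = t² + 2t - 3: f₀=0, f₁=0.515625, f₂=1.0625, f₃=1.640625, f₄=2.25, f₅=2.890625, f₆=3.5625, f₇=4.265625, f₈=5.
(h/2)·[f₀ + 2f₁ + 2f₂ + 2f₃ + 2f₄ + 2f₅ + 2f₆ + 2f₇ + f₈] = 0.0625·(37.375) = 2.3359375.

2.3359375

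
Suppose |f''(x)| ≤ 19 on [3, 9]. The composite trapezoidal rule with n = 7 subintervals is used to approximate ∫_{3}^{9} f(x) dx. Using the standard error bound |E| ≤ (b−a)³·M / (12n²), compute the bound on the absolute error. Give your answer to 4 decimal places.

6.9796

|E| ≤ (6)³·19 / (12·7²) = 4104/588 = 6.9796.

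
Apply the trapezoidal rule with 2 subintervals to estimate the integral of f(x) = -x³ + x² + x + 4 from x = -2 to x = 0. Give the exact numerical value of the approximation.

14

h = (0 − (-2))/2 = 1.
Nodes x₀,…,x₂ = -2, -1, 0.
f(x) = -x³ + x² + x + 4: f₀=14, f₁=5, f₂=4.
(h/2)·[f₀ + 2f₁ + f₂] = 0.5·(28) = 14.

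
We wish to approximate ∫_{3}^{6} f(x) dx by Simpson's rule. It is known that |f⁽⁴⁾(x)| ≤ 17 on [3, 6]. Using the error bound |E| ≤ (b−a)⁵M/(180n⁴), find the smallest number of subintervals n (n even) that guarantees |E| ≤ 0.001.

14

Need 4131/(180n⁴) ≤ 0.001.
n⁴ ≥ 4131/(180·0.001) = 22950 ⇒ n ≥ 12.3082, so the smallest even n is 14. (n must be even for Simpson's rule.)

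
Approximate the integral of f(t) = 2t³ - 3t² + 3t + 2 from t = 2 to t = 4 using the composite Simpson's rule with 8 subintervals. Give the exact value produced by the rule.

86

h = (4 − 2)/8 = 0.25.
Nodes t₀,…,t₈ = 2, 2.25, 2.5, 2.75, 3, 3.25, 3.5, 3.75, 4.
f(t) = 2t³ - 3t² + 3t + 2: f₀=12, f₁=16.34375, f₂=22, f₃=29.15625, f₄=38, f₅=48.71875, f₆=61.5, f₇=76.53125, f₈=94.
(h/3)·[f₀ + 4f₁ + 2f₂ + 4f₃ + 2f₄ + 4f₅ + 2f₆ + 4f₇ + f₈] = 0.083333·(1032) = 86.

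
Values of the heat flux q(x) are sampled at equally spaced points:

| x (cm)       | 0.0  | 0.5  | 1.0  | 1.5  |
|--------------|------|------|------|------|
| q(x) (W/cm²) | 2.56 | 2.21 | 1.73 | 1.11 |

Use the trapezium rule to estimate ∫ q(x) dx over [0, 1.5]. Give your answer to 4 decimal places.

h = 0.5, n = 3.
(h/2)·[y₀ + 2y₁ + 2y₂ + y₃] = 0.25·(11.55) = 2.8875.

2.8875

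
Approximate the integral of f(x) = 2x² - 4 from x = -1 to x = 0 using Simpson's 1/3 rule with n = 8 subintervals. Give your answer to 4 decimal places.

-3.3333

h = (0 − (-1))/8 = 0.125.
Nodes x₀,…,x₈ = -1, -0.875, -0.75, -0.625, -0.5, -0.375, -0.25, -0.125, 0.
f(x) = 2x² - 4: f₀=-2, f₁=-2.46875, f₂=-2.875, f₃=-3.21875, f₄=-3.5, f₅=-3.71875, f₆=-3.875, f₇=-3.96875, f₈=-4.
(h/3)·[f₀ + 4f₁ + 2f₂ + 4f₃ + 2f₄ + 4f₅ + 2f₆ + 4f₇ + f₈] = 0.041667·(-80) = -3.3333.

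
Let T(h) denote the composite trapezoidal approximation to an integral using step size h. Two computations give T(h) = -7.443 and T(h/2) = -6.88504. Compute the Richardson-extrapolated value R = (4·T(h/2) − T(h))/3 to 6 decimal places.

-6.699053

R = (4·T(h/2) − T(h)) / 3 = (4·(-6.88504) − (-7.443))/3 = (-20.09716)/3 = -6.699053.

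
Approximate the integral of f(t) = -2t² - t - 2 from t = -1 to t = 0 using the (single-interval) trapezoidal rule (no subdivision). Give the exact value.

-2.5

T = (b−a)/2 · [f(-1) + f(0)] = 0.5·[(-3) + (-2)] = -2.5.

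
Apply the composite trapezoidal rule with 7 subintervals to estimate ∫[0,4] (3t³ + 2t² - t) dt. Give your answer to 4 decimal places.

231.0204

h = (4 − 0)/7 = 0.571429.
Nodes t₀,…,t₇ = 0, 0.571429, 1.142857, 1.714286, 2.285714, 2.857143, 3.428571, 4.
f(t) = 3t³ + 2t² - t: f₀=0, f₁=0.641399, f₂=5.947522, f₃=19.276968, f₄=43.988338, f₅=83.440233, f₆=140.991254, f₇=220.
(h/2)·[f₀ + 2f₁ + 2f₂ + 2f₃ + 2f₄ + 2f₅ + 2f₆ + f₇] = 0.285714·(808.571429) = 231.0204.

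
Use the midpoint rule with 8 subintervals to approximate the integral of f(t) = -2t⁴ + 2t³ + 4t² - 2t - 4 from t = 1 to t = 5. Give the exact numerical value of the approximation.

-803.78125

h = (5 − 1)/8 = 0.5.
Midpoints m₁,…,m₈ = 1.25, 1.75, 2.25, 2.75, 3.25, 3.75, 4.25, 4.75.
f(m₁)=-1.2265625, f(m₂)=-3.2890625, f(m₃)=-16.7265625, f(m₄)=-52.0390625, f(m₅)=-122.7265625, f(m₆)=-245.2890625, f(m₇)=-439.2265625, f(m₈)=-727.0390625.
h·[f(m₁) + f(m₂) + f(m₃) + f(m₄) + f(m₅) + f(m₆) + f(m₇) + f(m₈)] = 0.5·(-1607.5625) = -803.78125.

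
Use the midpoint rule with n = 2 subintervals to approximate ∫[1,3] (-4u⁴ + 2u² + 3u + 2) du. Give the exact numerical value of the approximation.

-143.5

h = (3 − 1)/2 = 1.
Midpoints m₁,…,m₂ = 1.5, 2.5.
f(m₁)=-9.25, f(m₂)=-134.25.
h·[f(m₁) + f(m₂)] = 1·(-143.5) = -143.5.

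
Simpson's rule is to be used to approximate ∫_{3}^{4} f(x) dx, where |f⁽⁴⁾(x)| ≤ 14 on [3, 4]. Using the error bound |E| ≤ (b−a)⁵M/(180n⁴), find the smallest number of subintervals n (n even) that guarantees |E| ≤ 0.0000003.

Need 14/(180n⁴) ≤ 0.0000003.
n⁴ ≥ 14/(180·0.0000003) = 259259 ⇒ n ≥ 22.5649, so the smallest even n is 24. (n must be even for Simpson's rule.)

24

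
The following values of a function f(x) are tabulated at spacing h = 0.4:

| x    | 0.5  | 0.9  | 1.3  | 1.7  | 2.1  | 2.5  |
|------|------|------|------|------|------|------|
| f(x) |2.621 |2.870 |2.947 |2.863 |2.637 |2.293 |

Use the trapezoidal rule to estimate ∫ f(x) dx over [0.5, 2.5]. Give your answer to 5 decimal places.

h = 0.4, n = 5.
(h/2)·[y₀ + 2y₁ + 2y₂ + 2y₃ + 2y₄ + y₅] = 0.2·(27.548) = 5.50960.

5.50960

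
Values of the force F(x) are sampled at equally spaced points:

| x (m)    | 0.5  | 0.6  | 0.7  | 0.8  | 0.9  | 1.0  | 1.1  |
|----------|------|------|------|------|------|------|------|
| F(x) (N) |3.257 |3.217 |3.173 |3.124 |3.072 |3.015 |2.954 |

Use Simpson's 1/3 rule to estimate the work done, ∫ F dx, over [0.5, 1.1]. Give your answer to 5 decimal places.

h = 0.1, n = 6.
(h/3)·[y₀ + 4y₁ + 2y₂ + 4y₃ + 2y₄ + 4y₅ + y₆] = 0.033333·(56.125) = 1.87083.

1.87083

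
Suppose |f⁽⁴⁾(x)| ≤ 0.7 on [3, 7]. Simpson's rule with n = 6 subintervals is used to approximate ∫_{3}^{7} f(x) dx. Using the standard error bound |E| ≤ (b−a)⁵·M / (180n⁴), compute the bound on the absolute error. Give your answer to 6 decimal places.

|E| ≤ (4)⁵·0.7 / (180·6⁴) = 716.8/233280 = 0.003073.

0.003073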